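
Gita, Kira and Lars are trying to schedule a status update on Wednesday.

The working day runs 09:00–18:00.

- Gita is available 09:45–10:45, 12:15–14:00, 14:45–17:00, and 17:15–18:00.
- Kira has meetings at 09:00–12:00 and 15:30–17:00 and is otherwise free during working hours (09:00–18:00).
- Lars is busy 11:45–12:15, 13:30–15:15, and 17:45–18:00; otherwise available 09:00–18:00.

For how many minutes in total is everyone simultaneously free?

120 minutes

Kira free within 09:00–18:00: 12:00–15:30, 17:00–18:00.
Lars free within 09:00–18:00: 09:00–11:45, 12:15–13:30, 15:15–17:45.
Gita ∩ Kira: 12:15–14:00, 14:45–15:30, 17:15–18:00.
Gita ∩ Kira ∩ Lars: 12:15–13:30, 15:15–15:30, 17:15–17:45.
Total common minutes: 75 + 15 + 30 = 120.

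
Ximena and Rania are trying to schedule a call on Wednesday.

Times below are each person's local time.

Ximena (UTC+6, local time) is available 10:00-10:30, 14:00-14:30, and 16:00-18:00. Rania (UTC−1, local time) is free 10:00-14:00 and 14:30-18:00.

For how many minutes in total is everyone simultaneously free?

60 minutes

Ximena → UTC: 04:00–04:30, 08:00–08:30, 10:00–12:00.
Rania → UTC: 11:00–15:00, 15:30–19:00.
Ximena ∩ Rania: 11:00–12:00.
Total common minutes: 60.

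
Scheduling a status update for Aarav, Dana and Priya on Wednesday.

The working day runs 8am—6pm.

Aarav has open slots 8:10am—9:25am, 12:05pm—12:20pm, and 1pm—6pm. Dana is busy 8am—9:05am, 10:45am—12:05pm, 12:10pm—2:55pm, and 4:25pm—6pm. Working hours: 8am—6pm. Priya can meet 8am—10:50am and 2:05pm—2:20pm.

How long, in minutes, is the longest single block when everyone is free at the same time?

Dana free within 08:00–18:00: 09:05–10:45, 12:05–12:10, 14:55–16:25.
Aarav ∩ Dana: 09:05–09:25, 12:05–12:10, 14:55–16:25.
Aarav ∩ Dana ∩ Priya: 09:05–09:25.
Single common window of 20 minutes.

20 minutes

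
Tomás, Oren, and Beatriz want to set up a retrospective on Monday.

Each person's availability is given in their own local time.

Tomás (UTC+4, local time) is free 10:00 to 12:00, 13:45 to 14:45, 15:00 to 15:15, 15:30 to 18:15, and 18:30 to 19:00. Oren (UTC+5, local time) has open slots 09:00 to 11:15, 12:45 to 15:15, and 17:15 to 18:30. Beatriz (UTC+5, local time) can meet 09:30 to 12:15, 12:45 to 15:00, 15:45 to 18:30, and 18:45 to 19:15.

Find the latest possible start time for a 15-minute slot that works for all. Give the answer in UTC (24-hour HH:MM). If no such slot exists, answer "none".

13:15

Tomás → UTC: 06:00–08:00, 09:45–10:45, 11:00–11:15, 11:30–14:15, 14:30–15:00.
Oren → UTC: 04:00–06:15, 07:45–10:15, 12:15–13:30.
Beatriz → UTC: 04:30–07:15, 07:45–10:00, 10:45–13:30, 13:45–14:15.
Tomás ∩ Oren: 06:00–06:15, 07:45–08:00, 09:45–10:15, 12:15–13:30.
Tomás ∩ Oren ∩ Beatriz: 06:00–06:15, 07:45–08:00, 09:45–10:00, 12:15–13:30.
Windows ≥ 15 min: 06:00–06:15, 07:45–08:00, 09:45–10:00, 12:15–13:30.
Latest start in the last window 12:15–13:30 is 13:30 − 15 min = 13:15.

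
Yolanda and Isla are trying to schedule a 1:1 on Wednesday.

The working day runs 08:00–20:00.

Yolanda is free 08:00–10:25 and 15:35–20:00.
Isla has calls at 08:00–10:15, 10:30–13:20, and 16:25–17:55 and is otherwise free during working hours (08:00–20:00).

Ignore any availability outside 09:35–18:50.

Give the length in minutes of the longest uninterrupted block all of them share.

Isla free within 08:00–20:00: 10:15–10:30, 13:20–16:25, 17:55–20:00.
Yolanda ∩ Isla: 10:15–10:25, 15:35–16:25, 17:55–20:00.
Restricted to 09:35–18:50: 10:15–10:25, 15:35–16:25, 17:55–18:50.
Common window lengths: 10, 50, 55 min; longest is 55.

55 minutes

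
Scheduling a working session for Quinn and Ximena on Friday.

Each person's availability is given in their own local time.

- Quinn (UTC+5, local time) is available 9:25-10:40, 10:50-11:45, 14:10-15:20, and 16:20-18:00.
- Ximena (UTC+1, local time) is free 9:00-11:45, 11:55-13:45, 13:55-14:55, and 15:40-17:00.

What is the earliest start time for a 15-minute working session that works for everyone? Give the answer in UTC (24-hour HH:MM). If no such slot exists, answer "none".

09:10

Quinn → UTC: 04:25–05:40, 05:50–06:45, 09:10–10:20, 11:20–13:00.
Ximena → UTC: 08:00–10:45, 10:55–12:45, 12:55–13:55, 14:40–16:00.
Quinn ∩ Ximena: 09:10–10:20, 11:20–12:45, 12:55–13:00.
Windows ≥ 15 min: 09:10–10:20, 11:20–12:45.
Earliest such window starts at 09:10.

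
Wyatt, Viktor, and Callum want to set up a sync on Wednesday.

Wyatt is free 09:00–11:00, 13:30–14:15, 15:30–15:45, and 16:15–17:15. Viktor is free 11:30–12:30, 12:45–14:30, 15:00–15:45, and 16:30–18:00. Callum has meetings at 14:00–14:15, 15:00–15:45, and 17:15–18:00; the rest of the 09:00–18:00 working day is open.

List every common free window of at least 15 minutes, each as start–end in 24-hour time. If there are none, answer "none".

13:30–14:00, 16:30–17:15

Callum free within 09:00–18:00: 09:00–14:00, 14:15–15:00, 15:45–17:15.
Wyatt ∩ Viktor: 13:30–14:15, 15:30–15:45, 16:30–17:15.
Wyatt ∩ Viktor ∩ Callum: 13:30–14:00, 16:30–17:15.
Windows ≥ 15 min: 13:30–14:00, 16:30–17:15.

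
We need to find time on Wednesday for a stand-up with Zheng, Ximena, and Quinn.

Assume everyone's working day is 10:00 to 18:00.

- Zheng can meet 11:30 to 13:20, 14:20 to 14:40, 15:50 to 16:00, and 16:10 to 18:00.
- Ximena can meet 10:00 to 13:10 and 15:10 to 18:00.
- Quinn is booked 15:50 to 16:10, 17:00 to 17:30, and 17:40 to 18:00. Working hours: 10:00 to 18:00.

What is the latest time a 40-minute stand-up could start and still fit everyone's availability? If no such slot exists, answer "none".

16:20

Quinn free within 10:00–18:00: 10:00–15:50, 16:10–17:00, 17:30–17:40.
Zheng ∩ Ximena: 11:30–13:10, 15:50–16:00, 16:10–18:00.
Zheng ∩ Ximena ∩ Quinn: 11:30–13:10, 16:10–17:00, 17:30–17:40.
Windows ≥ 40 min: 11:30–13:10, 16:10–17:00.
Latest start in the last window 16:10–17:00 is 17:00 − 40 min = 16:20.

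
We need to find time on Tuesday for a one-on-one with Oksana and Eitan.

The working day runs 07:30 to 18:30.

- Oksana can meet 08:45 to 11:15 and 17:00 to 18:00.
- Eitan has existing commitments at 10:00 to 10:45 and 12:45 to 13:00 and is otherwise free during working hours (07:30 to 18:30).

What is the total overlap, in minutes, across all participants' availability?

Eitan free within 07:30–18:30: 07:30–10:00, 10:45–12:45, 13:00–18:30.
Oksana ∩ Eitan: 08:45–10:00, 10:45–11:15, 17:00–18:00.
Total common minutes: 75 + 30 + 60 = 165.

165 minutes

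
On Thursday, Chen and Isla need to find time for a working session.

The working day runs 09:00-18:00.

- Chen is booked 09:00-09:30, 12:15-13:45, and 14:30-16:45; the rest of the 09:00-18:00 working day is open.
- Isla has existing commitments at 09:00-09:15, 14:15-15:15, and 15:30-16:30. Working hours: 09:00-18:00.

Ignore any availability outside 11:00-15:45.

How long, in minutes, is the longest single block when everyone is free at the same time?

Chen free within 09:00–18:00: 09:30–12:15, 13:45–14:30, 16:45–18:00.
Isla free within 09:00–18:00: 09:15–14:15, 15:15–15:30, 16:30–18:00.
Chen ∩ Isla: 09:30–12:15, 13:45–14:15, 16:45–18:00.
Restricted to 11:00–15:45: 11:00–12:15, 13:45–14:15.
Common window lengths: 75, 30 min; longest is 75.

75 minutes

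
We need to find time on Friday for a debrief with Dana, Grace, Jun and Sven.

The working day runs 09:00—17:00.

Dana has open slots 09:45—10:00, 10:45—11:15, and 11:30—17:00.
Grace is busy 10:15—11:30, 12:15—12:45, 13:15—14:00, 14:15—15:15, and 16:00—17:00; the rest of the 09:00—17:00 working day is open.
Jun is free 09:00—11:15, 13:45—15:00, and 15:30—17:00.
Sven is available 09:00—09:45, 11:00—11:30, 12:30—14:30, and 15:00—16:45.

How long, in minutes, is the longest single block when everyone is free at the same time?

30 minutes

Grace free within 09:00–17:00: 09:00–10:15, 11:30–12:15, 12:45–13:15, 14:00–14:15, 15:15–16:00.
Dana ∩ Grace: 09:45–10:00, 11:30–12:15, 12:45–13:15, 14:00–14:15, 15:15–16:00.
Dana ∩ Grace ∩ Jun: 09:45–10:00, 14:00–14:15, 15:30–16:00.
Dana ∩ Grace ∩ Jun ∩ Sven: 14:00–14:15, 15:30–16:00.
Common window lengths: 15, 30 min; longest is 30.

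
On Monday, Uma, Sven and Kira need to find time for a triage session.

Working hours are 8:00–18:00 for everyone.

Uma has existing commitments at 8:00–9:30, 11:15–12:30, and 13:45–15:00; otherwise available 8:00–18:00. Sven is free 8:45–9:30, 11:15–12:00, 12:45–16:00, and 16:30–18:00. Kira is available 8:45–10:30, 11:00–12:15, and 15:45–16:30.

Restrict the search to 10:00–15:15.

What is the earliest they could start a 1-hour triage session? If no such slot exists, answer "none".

none

Uma free within 08:00–18:00: 09:30–11:15, 12:30–13:45, 15:00–18:00.
Uma ∩ Sven: 12:45–13:45, 15:00–16:00, 16:30–18:00.
Uma ∩ Sven ∩ Kira: 15:45–16:00.
Restricted to 10:00–15:15: (none).
Windows ≥ 60 min: (none).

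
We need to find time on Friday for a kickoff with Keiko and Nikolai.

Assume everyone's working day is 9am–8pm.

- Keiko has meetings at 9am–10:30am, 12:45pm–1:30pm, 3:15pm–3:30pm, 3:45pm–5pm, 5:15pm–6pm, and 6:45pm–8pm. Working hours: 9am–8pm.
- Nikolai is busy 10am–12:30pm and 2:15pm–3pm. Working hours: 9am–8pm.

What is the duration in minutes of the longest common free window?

Keiko free within 09:00–20:00: 10:30–12:45, 13:30–15:15, 15:30–15:45, 17:00–17:15, 18:00–18:45.
Nikolai free within 09:00–20:00: 09:00–10:00, 12:30–14:15, 15:00–20:00.
Keiko ∩ Nikolai: 12:30–12:45, 13:30–14:15, 15:00–15:15, 15:30–15:45, 17:00–17:15, 18:00–18:45.
Common window lengths: 15, 45, 15, 15, 15, 45 min; longest is 45.

45 minutes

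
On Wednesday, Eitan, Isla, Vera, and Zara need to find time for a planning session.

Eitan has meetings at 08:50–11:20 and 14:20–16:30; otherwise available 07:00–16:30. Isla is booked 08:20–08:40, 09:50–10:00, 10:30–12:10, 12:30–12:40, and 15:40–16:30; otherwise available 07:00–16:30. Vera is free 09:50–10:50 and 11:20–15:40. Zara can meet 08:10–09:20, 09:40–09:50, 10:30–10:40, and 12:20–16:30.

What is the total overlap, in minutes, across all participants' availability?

Eitan free within 07:00–16:30: 07:00–08:50, 11:20–14:20.
Isla free within 07:00–16:30: 07:00–08:20, 08:40–09:50, 10:00–10:30, 12:10–12:30, 12:40–15:40.
Eitan ∩ Isla: 07:00–08:20, 08:40–08:50, 12:10–12:30, 12:40–14:20.
Eitan ∩ Isla ∩ Vera: 12:10–12:30, 12:40–14:20.
Eitan ∩ Isla ∩ Vera ∩ Zara: 12:20–12:30, 12:40–14:20.
Total common minutes: 10 + 100 = 110.

110 minutes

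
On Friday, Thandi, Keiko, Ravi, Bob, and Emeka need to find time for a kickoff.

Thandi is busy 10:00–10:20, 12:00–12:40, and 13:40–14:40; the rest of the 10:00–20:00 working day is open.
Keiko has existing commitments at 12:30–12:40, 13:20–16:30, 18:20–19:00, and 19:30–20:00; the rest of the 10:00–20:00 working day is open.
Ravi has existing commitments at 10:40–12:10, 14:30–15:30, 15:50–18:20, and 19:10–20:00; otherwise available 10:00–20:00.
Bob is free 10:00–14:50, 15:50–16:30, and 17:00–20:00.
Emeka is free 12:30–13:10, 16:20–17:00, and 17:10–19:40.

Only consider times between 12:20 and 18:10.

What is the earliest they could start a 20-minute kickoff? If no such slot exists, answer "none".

Thandi free within 10:00–20:00: 10:20–12:00, 12:40–13:40, 14:40–20:00.
Keiko free within 10:00–20:00: 10:00–12:30, 12:40–13:20, 16:30–18:20, 19:00–19:30.
Ravi free within 10:00–20:00: 10:00–10:40, 12:10–14:30, 15:30–15:50, 18:20–19:10.
Thandi ∩ Keiko: 10:20–12:00, 12:40–13:20, 16:30–18:20, 19:00–19:30.
Thandi ∩ Keiko ∩ Ravi: 10:20–10:40, 12:40–13:20, 19:00–19:10.
Thandi ∩ Keiko ∩ Ravi ∩ Bob: 10:20–10:40, 12:40–13:20, 19:00–19:10.
Thandi ∩ Keiko ∩ Ravi ∩ Bob ∩ Emeka: 12:40–13:10, 19:00–19:10.
Restricted to 12:20–18:10: 12:40–13:10.
Windows ≥ 20 min: 12:40–13:10.
Earliest such window starts at 12:40.

12:40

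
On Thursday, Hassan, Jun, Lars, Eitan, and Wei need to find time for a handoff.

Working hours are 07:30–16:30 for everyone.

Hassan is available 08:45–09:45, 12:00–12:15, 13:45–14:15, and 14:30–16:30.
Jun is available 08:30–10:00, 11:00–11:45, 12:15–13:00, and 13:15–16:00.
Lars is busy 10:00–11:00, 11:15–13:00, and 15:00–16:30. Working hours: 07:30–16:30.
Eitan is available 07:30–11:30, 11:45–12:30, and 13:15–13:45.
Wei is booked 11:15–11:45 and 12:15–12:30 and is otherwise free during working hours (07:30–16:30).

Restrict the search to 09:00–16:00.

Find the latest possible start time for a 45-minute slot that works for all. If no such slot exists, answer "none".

09:00

Lars free within 07:30–16:30: 07:30–10:00, 11:00–11:15, 13:00–15:00.
Wei free within 07:30–16:30: 07:30–11:15, 11:45–12:15, 12:30–16:30.
Hassan ∩ Jun: 08:45–09:45, 13:45–14:15, 14:30–16:00.
Hassan ∩ Jun ∩ Lars: 08:45–09:45, 13:45–14:15, 14:30–15:00.
Hassan ∩ Jun ∩ Lars ∩ Eitan: 08:45–09:45.
Hassan ∩ Jun ∩ Lars ∩ Eitan ∩ Wei: 08:45–09:45.
Restricted to 09:00–16:00: 09:00–09:45.
Windows ≥ 45 min: 09:00–09:45.
Latest start in the last window 09:00–09:45 is 09:45 − 45 min = 09:00.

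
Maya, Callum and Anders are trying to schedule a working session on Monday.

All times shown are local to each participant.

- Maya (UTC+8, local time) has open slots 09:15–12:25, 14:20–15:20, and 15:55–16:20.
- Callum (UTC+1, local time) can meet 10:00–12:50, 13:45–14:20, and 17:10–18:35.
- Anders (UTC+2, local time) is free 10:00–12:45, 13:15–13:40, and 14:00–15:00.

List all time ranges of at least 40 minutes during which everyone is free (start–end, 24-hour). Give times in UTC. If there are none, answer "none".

Maya → UTC: 01:15–04:25, 06:20–07:20, 07:55–08:20.
Callum → UTC: 09:00–11:50, 12:45–13:20, 16:10–17:35.
Anders → UTC: 08:00–10:45, 11:15–11:40, 12:00–13:00.
Maya ∩ Callum: (none).
Maya ∩ Callum ∩ Anders: (none).
Windows ≥ 40 min: (none).

none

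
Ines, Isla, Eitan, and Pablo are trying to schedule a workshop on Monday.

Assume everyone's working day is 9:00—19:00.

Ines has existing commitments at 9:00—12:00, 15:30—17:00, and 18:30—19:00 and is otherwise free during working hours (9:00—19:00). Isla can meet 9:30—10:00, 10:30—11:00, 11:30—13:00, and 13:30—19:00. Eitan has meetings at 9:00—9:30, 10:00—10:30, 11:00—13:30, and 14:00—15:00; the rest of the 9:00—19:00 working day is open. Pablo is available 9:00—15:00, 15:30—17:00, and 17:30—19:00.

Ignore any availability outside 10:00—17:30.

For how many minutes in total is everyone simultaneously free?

Ines free within 09:00–19:00: 12:00–15:30, 17:00–18:30.
Eitan free within 09:00–19:00: 09:30–10:00, 10:30–11:00, 13:30–14:00, 15:00–19:00.
Ines ∩ Isla: 12:00–13:00, 13:30–15:30, 17:00–18:30.
Ines ∩ Isla ∩ Eitan: 13:30–14:00, 15:00–15:30, 17:00–18:30.
Ines ∩ Isla ∩ Eitan ∩ Pablo: 13:30–14:00, 17:30–18:30.
Restricted to 10:00–17:30: 13:30–14:00.
Total common minutes: 30.

30 minutes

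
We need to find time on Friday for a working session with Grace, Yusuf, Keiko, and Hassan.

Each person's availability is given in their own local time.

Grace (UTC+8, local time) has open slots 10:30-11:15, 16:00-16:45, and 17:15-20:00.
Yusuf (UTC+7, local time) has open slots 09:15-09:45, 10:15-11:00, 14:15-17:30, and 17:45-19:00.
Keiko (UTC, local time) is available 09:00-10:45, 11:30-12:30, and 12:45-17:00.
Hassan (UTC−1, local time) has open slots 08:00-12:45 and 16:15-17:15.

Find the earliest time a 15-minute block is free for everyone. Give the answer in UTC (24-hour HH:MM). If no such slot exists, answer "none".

09:15

Grace → UTC: 02:30–03:15, 08:00–08:45, 09:15–12:00.
Yusuf → UTC: 02:15–02:45, 03:15–04:00, 07:15–10:30, 10:45–12:00.
Keiko → UTC: 09:00–10:45, 11:30–12:30, 12:45–17:00.
Hassan → UTC: 09:00–13:45, 17:15–18:15.
Grace ∩ Yusuf: 02:30–02:45, 08:00–08:45, 09:15–10:30, 10:45–12:00.
Grace ∩ Yusuf ∩ Keiko: 09:15–10:30, 11:30–12:00.
Grace ∩ Yusuf ∩ Keiko ∩ Hassan: 09:15–10:30, 11:30–12:00.
Windows ≥ 15 min: 09:15–10:30, 11:30–12:00.
Earliest such window starts at 09:15.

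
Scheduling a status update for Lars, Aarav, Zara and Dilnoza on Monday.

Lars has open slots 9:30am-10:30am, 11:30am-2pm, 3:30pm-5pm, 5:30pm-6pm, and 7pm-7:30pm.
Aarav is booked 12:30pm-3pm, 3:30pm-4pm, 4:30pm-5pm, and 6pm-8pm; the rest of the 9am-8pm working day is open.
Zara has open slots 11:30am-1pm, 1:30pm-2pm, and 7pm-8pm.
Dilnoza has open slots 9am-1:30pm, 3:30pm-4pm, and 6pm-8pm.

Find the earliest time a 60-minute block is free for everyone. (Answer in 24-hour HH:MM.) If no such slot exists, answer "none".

11:30

Aarav free within 09:00–20:00: 09:00–12:30, 15:00–15:30, 16:00–16:30, 17:00–18:00.
Lars ∩ Aarav: 09:30–10:30, 11:30–12:30, 16:00–16:30, 17:30–18:00.
Lars ∩ Aarav ∩ Zara: 11:30–12:30.
Lars ∩ Aarav ∩ Zara ∩ Dilnoza: 11:30–12:30.
Windows ≥ 60 min: 11:30–12:30.
Earliest such window starts at 11:30.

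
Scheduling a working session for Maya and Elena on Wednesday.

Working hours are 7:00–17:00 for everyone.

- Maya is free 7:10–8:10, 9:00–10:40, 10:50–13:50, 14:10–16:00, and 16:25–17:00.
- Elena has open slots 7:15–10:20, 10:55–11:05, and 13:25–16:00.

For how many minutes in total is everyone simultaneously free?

Maya ∩ Elena: 07:15–08:10, 09:00–10:20, 10:55–11:05, 13:25–13:50, 14:10–16:00.
Total common minutes: 55 + 80 + 10 + 25 + 110 = 280.

280 minutes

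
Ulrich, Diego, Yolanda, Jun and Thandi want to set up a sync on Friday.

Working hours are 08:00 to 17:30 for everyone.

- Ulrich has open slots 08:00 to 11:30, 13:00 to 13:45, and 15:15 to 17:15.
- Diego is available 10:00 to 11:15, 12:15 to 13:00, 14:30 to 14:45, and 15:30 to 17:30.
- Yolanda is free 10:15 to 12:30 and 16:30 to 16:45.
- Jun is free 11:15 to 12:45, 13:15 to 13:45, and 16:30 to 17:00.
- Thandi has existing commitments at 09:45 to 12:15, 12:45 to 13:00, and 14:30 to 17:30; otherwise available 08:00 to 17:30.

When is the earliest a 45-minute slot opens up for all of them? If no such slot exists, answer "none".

Thandi free within 08:00–17:30: 08:00–09:45, 12:15–12:45, 13:00–14:30.
Ulrich ∩ Diego: 10:00–11:15, 15:30–17:15.
Ulrich ∩ Diego ∩ Yolanda: 10:15–11:15, 16:30–16:45.
Ulrich ∩ Diego ∩ Yolanda ∩ Jun: 16:30–16:45.
Ulrich ∩ Diego ∩ Yolanda ∩ Jun ∩ Thandi: (none).
Windows ≥ 45 min: (none).

none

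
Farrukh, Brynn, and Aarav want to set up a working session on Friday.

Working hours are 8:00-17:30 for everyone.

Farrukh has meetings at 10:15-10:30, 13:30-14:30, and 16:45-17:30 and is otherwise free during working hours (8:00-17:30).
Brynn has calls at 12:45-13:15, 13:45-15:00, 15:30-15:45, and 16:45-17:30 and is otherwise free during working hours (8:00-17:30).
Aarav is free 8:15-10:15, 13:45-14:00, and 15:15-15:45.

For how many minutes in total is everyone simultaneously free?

135 minutes

Farrukh free within 08:00–17:30: 08:00–10:15, 10:30–13:30, 14:30–16:45.
Brynn free within 08:00–17:30: 08:00–12:45, 13:15–13:45, 15:00–15:30, 15:45–16:45.
Farrukh ∩ Brynn: 08:00–10:15, 10:30–12:45, 13:15–13:30, 15:00–15:30, 15:45–16:45.
Farrukh ∩ Brynn ∩ Aarav: 08:15–10:15, 15:15–15:30.
Total common minutes: 120 + 15 = 135.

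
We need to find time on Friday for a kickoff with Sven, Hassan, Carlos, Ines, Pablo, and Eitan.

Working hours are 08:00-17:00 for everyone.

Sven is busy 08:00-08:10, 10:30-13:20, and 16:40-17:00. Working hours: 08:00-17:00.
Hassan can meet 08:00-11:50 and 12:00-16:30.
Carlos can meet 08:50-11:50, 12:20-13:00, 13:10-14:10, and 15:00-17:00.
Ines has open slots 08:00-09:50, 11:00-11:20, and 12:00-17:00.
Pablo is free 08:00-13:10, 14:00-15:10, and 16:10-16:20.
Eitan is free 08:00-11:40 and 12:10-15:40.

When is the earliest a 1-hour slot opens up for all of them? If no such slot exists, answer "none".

Sven free within 08:00–17:00: 08:10–10:30, 13:20–16:40.
Sven ∩ Hassan: 08:10–10:30, 13:20–16:30.
Sven ∩ Hassan ∩ Carlos: 08:50–10:30, 13:20–14:10, 15:00–16:30.
Sven ∩ Hassan ∩ Carlos ∩ Ines: 08:50–09:50, 13:20–14:10, 15:00–16:30.
Sven ∩ Hassan ∩ Carlos ∩ Ines ∩ Pablo: 08:50–09:50, 14:00–14:10, 15:00–15:10, 16:10–16:20.
Sven ∩ Hassan ∩ Carlos ∩ Ines ∩ Pablo ∩ Eitan: 08:50–09:50, 14:00–14:10, 15:00–15:10.
Windows ≥ 60 min: 08:50–09:50.
Earliest such window starts at 08:50.

08:50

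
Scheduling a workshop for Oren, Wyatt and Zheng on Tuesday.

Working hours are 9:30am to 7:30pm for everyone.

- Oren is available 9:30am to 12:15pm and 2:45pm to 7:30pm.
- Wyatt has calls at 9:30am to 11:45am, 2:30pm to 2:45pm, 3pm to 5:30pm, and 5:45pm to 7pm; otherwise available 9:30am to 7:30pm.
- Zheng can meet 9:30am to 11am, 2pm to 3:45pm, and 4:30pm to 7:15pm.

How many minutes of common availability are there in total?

45 minutes

Wyatt free within 09:30–19:30: 11:45–14:30, 14:45–15:00, 17:30–17:45, 19:00–19:30.
Oren ∩ Wyatt: 11:45–12:15, 14:45–15:00, 17:30–17:45, 19:00–19:30.
Oren ∩ Wyatt ∩ Zheng: 14:45–15:00, 17:30–17:45, 19:00–19:15.
Total common minutes: 15 + 15 + 15 = 45.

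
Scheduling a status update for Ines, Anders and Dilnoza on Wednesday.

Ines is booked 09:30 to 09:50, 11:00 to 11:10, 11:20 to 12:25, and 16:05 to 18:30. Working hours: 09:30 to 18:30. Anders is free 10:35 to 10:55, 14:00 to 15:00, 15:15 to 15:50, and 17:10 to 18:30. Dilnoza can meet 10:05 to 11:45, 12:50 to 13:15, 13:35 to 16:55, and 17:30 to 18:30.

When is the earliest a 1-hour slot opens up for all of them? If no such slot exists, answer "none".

14:00

Ines free within 09:30–18:30: 09:50–11:00, 11:10–11:20, 12:25–16:05.
Ines ∩ Anders: 10:35–10:55, 14:00–15:00, 15:15–15:50.
Ines ∩ Anders ∩ Dilnoza: 10:35–10:55, 14:00–15:00, 15:15–15:50.
Windows ≥ 60 min: 14:00–15:00.
Earliest such window starts at 14:00.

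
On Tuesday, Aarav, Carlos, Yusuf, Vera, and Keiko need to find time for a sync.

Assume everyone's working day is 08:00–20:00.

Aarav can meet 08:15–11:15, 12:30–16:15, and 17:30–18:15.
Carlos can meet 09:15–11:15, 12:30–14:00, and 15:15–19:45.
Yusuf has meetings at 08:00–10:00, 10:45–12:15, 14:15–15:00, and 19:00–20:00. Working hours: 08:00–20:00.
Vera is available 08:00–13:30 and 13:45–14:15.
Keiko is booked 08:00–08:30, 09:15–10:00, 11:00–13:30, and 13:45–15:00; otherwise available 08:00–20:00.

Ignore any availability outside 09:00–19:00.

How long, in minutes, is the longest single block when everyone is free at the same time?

45 minutes

Yusuf free within 08:00–20:00: 10:00–10:45, 12:15–14:15, 15:00–19:00.
Keiko free within 08:00–20:00: 08:30–09:15, 10:00–11:00, 13:30–13:45, 15:00–20:00.
Aarav ∩ Carlos: 09:15–11:15, 12:30–14:00, 15:15–16:15, 17:30–18:15.
Aarav ∩ Carlos ∩ Yusuf: 10:00–10:45, 12:30–14:00, 15:15–16:15, 17:30–18:15.
Aarav ∩ Carlos ∩ Yusuf ∩ Vera: 10:00–10:45, 12:30–13:30, 13:45–14:00.
Aarav ∩ Carlos ∩ Yusuf ∩ Vera ∩ Keiko: 10:00–10:45.
Restricted to 09:00–19:00: 10:00–10:45.
Single common window of 45 minutes.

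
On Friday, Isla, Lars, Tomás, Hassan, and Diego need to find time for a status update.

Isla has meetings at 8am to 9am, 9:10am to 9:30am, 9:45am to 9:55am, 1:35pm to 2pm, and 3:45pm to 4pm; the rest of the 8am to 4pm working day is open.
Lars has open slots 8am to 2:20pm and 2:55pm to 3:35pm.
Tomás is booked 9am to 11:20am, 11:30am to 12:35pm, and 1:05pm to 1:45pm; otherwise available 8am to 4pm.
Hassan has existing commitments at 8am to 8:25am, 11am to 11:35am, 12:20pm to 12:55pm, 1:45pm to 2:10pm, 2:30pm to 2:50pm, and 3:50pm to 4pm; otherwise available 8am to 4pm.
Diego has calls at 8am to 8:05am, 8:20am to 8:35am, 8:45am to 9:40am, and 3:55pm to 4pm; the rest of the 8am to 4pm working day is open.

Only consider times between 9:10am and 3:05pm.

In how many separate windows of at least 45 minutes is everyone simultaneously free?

0

Isla free within 08:00–16:00: 09:00–09:10, 09:30–09:45, 09:55–13:35, 14:00–15:45.
Tomás free within 08:00–16:00: 08:00–09:00, 11:20–11:30, 12:35–13:05, 13:45–16:00.
Hassan free within 08:00–16:00: 08:25–11:00, 11:35–12:20, 12:55–13:45, 14:10–14:30, 14:50–15:50.
Diego free within 08:00–16:00: 08:05–08:20, 08:35–08:45, 09:40–15:55.
Isla ∩ Lars: 09:00–09:10, 09:30–09:45, 09:55–13:35, 14:00–14:20, 14:55–15:35.
Isla ∩ Lars ∩ Tomás: 11:20–11:30, 12:35–13:05, 14:00–14:20, 14:55–15:35.
Isla ∩ Lars ∩ Tomás ∩ Hassan: 12:55–13:05, 14:10–14:20, 14:55–15:35.
Isla ∩ Lars ∩ Tomás ∩ Hassan ∩ Diego: 12:55–13:05, 14:10–14:20, 14:55–15:35.
Restricted to 09:10–15:05: 12:55–13:05, 14:10–14:20, 14:55–15:05.
Windows ≥ 45 min: (none).
That's 0 windows.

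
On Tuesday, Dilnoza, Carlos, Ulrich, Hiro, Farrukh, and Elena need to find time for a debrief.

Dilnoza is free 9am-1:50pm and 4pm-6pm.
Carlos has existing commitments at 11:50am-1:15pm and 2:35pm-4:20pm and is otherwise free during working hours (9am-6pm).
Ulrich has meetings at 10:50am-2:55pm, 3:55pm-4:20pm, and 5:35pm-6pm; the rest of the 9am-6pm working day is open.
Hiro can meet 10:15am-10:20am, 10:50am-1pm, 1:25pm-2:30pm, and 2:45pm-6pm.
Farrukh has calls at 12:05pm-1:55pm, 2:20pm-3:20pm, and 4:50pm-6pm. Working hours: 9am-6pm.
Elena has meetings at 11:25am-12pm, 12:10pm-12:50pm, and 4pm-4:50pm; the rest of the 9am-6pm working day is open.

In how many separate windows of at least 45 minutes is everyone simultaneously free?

Carlos free within 09:00–18:00: 09:00–11:50, 13:15–14:35, 16:20–18:00.
Ulrich free within 09:00–18:00: 09:00–10:50, 14:55–15:55, 16:20–17:35.
Farrukh free within 09:00–18:00: 09:00–12:05, 13:55–14:20, 15:20–16:50.
Elena free within 09:00–18:00: 09:00–11:25, 12:00–12:10, 12:50–16:00, 16:50–18:00.
Dilnoza ∩ Carlos: 09:00–11:50, 13:15–13:50, 16:20–18:00.
Dilnoza ∩ Carlos ∩ Ulrich: 09:00–10:50, 16:20–17:35.
Dilnoza ∩ Carlos ∩ Ulrich ∩ Hiro: 10:15–10:20, 16:20–17:35.
Dilnoza ∩ Carlos ∩ Ulrich ∩ Hiro ∩ Farrukh: 10:15–10:20, 16:20–16:50.
Dilnoza ∩ Carlos ∩ Ulrich ∩ Hiro ∩ Farrukh ∩ Elena: 10:15–10:20.
Windows ≥ 45 min: (none).
That's 0 windows.

0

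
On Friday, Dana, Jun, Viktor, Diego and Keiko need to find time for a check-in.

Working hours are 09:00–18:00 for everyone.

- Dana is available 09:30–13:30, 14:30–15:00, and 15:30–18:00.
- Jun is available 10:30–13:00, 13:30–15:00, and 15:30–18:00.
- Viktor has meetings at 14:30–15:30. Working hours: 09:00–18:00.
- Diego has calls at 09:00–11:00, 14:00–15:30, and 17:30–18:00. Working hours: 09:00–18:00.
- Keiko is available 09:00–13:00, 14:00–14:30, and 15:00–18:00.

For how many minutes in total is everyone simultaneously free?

240 minutes

Viktor free within 09:00–18:00: 09:00–14:30, 15:30–18:00.
Diego free within 09:00–18:00: 11:00–14:00, 15:30–17:30.
Dana ∩ Jun: 10:30–13:00, 14:30–15:00, 15:30–18:00.
Dana ∩ Jun ∩ Viktor: 10:30–13:00, 15:30–18:00.
Dana ∩ Jun ∩ Viktor ∩ Diego: 11:00–13:00, 15:30–17:30.
Dana ∩ Jun ∩ Viktor ∩ Diego ∩ Keiko: 11:00–13:00, 15:30–17:30.
Total common minutes: 120 + 120 = 240.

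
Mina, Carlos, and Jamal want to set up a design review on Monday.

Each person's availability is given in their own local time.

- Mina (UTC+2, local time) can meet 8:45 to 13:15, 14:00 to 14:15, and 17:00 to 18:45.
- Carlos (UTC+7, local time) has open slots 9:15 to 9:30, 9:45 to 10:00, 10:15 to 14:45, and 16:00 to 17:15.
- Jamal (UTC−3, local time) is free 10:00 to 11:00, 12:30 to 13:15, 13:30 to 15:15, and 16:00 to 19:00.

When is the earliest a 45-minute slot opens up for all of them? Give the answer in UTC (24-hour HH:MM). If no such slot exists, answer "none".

Mina → UTC: 06:45–11:15, 12:00–12:15, 15:00–16:45.
Carlos → UTC: 02:15–02:30, 02:45–03:00, 03:15–07:45, 09:00–10:15.
Jamal → UTC: 13:00–14:00, 15:30–16:15, 16:30–18:15, 19:00–22:00.
Mina ∩ Carlos: 06:45–07:45, 09:00–10:15.
Mina ∩ Carlos ∩ Jamal: (none).
Windows ≥ 45 min: (none).

none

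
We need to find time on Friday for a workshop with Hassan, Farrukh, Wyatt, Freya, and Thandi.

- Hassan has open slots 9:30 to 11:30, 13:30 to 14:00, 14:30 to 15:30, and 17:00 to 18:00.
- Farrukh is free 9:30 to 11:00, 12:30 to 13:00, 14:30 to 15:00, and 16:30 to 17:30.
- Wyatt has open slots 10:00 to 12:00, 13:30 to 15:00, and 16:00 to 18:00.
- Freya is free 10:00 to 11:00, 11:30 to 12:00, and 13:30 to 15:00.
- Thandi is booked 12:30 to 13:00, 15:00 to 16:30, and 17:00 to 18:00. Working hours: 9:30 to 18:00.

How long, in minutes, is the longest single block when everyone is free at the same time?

Thandi free within 09:30–18:00: 09:30–12:30, 13:00–15:00, 16:30–17:00.
Hassan ∩ Farrukh: 09:30–11:00, 14:30–15:00, 17:00–17:30.
Hassan ∩ Farrukh ∩ Wyatt: 10:00–11:00, 14:30–15:00, 17:00–17:30.
Hassan ∩ Farrukh ∩ Wyatt ∩ Freya: 10:00–11:00, 14:30–15:00.
Hassan ∩ Farrukh ∩ Wyatt ∩ Freya ∩ Thandi: 10:00–11:00, 14:30–15:00.
Common window lengths: 60, 30 min; longest is 60.

60 minutes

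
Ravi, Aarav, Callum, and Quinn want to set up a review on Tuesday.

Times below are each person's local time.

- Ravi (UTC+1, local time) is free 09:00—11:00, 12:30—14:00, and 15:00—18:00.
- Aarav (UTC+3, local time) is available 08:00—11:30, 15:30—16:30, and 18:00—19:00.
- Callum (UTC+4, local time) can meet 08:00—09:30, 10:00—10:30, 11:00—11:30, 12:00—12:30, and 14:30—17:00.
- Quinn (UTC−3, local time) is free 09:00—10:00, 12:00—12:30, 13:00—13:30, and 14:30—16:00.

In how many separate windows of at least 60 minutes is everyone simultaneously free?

0

Ravi → UTC: 08:00–10:00, 11:30–13:00, 14:00–17:00.
Aarav → UTC: 05:00–08:30, 12:30–13:30, 15:00–16:00.
Callum → UTC: 04:00–05:30, 06:00–06:30, 07:00–07:30, 08:00–08:30, 10:30–13:00.
Quinn → UTC: 12:00–13:00, 15:00–15:30, 16:00–16:30, 17:30–19:00.
Ravi ∩ Aarav: 08:00–08:30, 12:30–13:00, 15:00–16:00.
Ravi ∩ Aarav ∩ Callum: 08:00–08:30, 12:30–13:00.
Ravi ∩ Aarav ∩ Callum ∩ Quinn: 12:30–13:00.
Windows ≥ 60 min: (none).
That's 0 windows.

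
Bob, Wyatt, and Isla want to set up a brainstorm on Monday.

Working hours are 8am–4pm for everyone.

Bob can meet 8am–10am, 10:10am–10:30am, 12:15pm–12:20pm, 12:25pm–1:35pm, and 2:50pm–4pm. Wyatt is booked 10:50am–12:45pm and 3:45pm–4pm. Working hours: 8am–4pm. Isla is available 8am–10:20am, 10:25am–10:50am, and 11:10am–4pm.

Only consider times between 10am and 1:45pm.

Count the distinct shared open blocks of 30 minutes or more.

Wyatt free within 08:00–16:00: 08:00–10:50, 12:45–15:45.
Bob ∩ Wyatt: 08:00–10:00, 10:10–10:30, 12:45–13:35, 14:50–15:45.
Bob ∩ Wyatt ∩ Isla: 08:00–10:00, 10:10–10:20, 10:25–10:30, 12:45–13:35, 14:50–15:45.
Restricted to 10:00–13:45: 10:10–10:20, 10:25–10:30, 12:45–13:35.
Windows ≥ 30 min: 12:45–13:35.
That's 1 window.

1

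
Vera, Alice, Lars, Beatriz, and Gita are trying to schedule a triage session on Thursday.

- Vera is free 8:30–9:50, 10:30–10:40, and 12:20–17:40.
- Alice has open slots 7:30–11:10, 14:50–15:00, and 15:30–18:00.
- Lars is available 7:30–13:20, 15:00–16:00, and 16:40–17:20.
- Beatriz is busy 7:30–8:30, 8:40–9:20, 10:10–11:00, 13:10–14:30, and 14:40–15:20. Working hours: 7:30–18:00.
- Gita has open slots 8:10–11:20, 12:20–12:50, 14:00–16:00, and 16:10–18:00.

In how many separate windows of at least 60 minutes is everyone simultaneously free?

Beatriz free within 07:30–18:00: 08:30–08:40, 09:20–10:10, 11:00–13:10, 14:30–14:40, 15:20–18:00.
Vera ∩ Alice: 08:30–09:50, 10:30–10:40, 14:50–15:00, 15:30–17:40.
Vera ∩ Alice ∩ Lars: 08:30–09:50, 10:30–10:40, 15:30–16:00, 16:40–17:20.
Vera ∩ Alice ∩ Lars ∩ Beatriz: 08:30–08:40, 09:20–09:50, 15:30–16:00, 16:40–17:20.
Vera ∩ Alice ∩ Lars ∩ Beatriz ∩ Gita: 08:30–08:40, 09:20–09:50, 15:30–16:00, 16:40–17:20.
Windows ≥ 60 min: (none).
That's 0 windows.

0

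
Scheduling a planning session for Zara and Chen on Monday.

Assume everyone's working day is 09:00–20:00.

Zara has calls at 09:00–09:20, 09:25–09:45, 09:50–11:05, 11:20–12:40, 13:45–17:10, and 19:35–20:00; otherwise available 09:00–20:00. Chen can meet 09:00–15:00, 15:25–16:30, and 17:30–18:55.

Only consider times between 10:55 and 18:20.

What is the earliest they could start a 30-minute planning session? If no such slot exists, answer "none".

12:40

Zara free within 09:00–20:00: 09:20–09:25, 09:45–09:50, 11:05–11:20, 12:40–13:45, 17:10–19:35.
Zara ∩ Chen: 09:20–09:25, 09:45–09:50, 11:05–11:20, 12:40–13:45, 17:30–18:55.
Restricted to 10:55–18:20: 11:05–11:20, 12:40–13:45, 17:30–18:20.
Windows ≥ 30 min: 12:40–13:45, 17:30–18:20.
Earliest such window starts at 12:40.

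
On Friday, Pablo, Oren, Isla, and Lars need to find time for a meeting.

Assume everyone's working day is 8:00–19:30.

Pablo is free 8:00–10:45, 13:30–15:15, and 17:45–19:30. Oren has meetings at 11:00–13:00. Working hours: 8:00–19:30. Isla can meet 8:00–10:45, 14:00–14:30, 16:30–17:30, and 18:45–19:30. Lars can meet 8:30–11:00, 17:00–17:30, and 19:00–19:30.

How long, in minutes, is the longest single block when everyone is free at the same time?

Oren free within 08:00–19:30: 08:00–11:00, 13:00–19:30.
Pablo ∩ Oren: 08:00–10:45, 13:30–15:15, 17:45–19:30.
Pablo ∩ Oren ∩ Isla: 08:00–10:45, 14:00–14:30, 18:45–19:30.
Pablo ∩ Oren ∩ Isla ∩ Lars: 08:30–10:45, 19:00–19:30.
Common window lengths: 135, 30 min; longest is 135.

135 minutes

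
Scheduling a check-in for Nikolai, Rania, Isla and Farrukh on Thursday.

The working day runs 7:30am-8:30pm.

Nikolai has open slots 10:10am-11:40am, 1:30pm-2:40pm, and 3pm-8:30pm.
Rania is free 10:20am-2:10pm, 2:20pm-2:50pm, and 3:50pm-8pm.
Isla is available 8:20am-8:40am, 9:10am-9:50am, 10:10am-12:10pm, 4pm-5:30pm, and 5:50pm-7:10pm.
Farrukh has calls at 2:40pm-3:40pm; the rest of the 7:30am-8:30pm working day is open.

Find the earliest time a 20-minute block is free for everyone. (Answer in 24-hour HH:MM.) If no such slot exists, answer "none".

10:20

Farrukh free within 07:30–20:30: 07:30–14:40, 15:40–20:30.
Nikolai ∩ Rania: 10:20–11:40, 13:30–14:10, 14:20–14:40, 15:50–20:00.
Nikolai ∩ Rania ∩ Isla: 10:20–11:40, 16:00–17:30, 17:50–19:10.
Nikolai ∩ Rania ∩ Isla ∩ Farrukh: 10:20–11:40, 16:00–17:30, 17:50–19:10.
Windows ≥ 20 min: 10:20–11:40, 16:00–17:30, 17:50–19:10.
Earliest such window starts at 10:20.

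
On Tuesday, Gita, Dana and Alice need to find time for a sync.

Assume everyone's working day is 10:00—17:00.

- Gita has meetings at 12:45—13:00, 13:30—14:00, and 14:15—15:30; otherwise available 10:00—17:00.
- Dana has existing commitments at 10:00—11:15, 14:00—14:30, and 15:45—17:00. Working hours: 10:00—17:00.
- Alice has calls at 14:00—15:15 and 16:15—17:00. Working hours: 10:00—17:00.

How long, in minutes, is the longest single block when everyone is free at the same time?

Gita free within 10:00–17:00: 10:00–12:45, 13:00–13:30, 14:00–14:15, 15:30–17:00.
Dana free within 10:00–17:00: 11:15–14:00, 14:30–15:45.
Alice free within 10:00–17:00: 10:00–14:00, 15:15–16:15.
Gita ∩ Dana: 11:15–12:45, 13:00–13:30, 15:30–15:45.
Gita ∩ Dana ∩ Alice: 11:15–12:45, 13:00–13:30, 15:30–15:45.
Common window lengths: 90, 30, 15 min; longest is 90.

90 minutes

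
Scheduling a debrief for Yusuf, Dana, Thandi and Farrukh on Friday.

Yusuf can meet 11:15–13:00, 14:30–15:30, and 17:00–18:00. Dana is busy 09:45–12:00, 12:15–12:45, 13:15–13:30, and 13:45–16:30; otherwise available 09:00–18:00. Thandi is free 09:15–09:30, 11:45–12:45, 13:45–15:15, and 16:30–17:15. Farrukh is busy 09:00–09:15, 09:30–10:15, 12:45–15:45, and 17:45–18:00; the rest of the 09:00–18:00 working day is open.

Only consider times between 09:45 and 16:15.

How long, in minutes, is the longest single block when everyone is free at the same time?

Dana free within 09:00–18:00: 09:00–09:45, 12:00–12:15, 12:45–13:15, 13:30–13:45, 16:30–18:00.
Farrukh free within 09:00–18:00: 09:15–09:30, 10:15–12:45, 15:45–17:45.
Yusuf ∩ Dana: 12:00–12:15, 12:45–13:00, 17:00–18:00.
Yusuf ∩ Dana ∩ Thandi: 12:00–12:15, 17:00–17:15.
Yusuf ∩ Dana ∩ Thandi ∩ Farrukh: 12:00–12:15, 17:00–17:15.
Restricted to 09:45–16:15: 12:00–12:15.
Single common window of 15 minutes.

15 minutes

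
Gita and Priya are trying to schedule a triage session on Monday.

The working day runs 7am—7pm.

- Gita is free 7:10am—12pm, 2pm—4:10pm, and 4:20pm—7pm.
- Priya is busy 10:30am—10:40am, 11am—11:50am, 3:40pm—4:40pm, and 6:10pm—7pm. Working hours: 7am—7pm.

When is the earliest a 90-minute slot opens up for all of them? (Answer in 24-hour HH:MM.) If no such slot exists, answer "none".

07:10

Priya free within 07:00–19:00: 07:00–10:30, 10:40–11:00, 11:50–15:40, 16:40–18:10.
Gita ∩ Priya: 07:10–10:30, 10:40–11:00, 11:50–12:00, 14:00–15:40, 16:40–18:10.
Windows ≥ 90 min: 07:10–10:30, 14:00–15:40, 16:40–18:10.
Earliest such window starts at 07:10.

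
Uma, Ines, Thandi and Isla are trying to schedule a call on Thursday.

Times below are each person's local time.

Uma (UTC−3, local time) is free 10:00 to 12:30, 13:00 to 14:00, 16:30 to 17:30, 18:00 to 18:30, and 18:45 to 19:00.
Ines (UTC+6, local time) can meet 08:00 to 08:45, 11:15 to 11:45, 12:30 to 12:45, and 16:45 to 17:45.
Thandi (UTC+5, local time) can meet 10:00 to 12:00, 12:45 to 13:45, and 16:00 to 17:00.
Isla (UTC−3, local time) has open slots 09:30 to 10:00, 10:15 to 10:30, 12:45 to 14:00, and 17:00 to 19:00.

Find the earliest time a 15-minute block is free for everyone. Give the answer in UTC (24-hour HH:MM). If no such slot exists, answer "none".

none

Uma → UTC: 13:00–15:30, 16:00–17:00, 19:30–20:30, 21:00–21:30, 21:45–22:00.
Ines → UTC: 02:00–02:45, 05:15–05:45, 06:30–06:45, 10:45–11:45.
Thandi → UTC: 05:00–07:00, 07:45–08:45, 11:00–12:00.
Isla → UTC: 12:30–13:00, 13:15–13:30, 15:45–17:00, 20:00–22:00.
Uma ∩ Ines: (none).
Uma ∩ Ines ∩ Thandi: (none).
Uma ∩ Ines ∩ Thandi ∩ Isla: (none).
Windows ≥ 15 min: (none).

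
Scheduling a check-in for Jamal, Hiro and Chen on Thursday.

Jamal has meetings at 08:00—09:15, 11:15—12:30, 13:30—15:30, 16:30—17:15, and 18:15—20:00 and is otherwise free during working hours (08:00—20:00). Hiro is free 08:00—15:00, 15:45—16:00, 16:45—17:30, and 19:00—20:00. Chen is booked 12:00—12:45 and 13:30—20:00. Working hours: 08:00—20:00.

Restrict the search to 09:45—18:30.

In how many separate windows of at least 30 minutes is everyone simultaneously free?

2

Jamal free within 08:00–20:00: 09:15–11:15, 12:30–13:30, 15:30–16:30, 17:15–18:15.
Chen free within 08:00–20:00: 08:00–12:00, 12:45–13:30.
Jamal ∩ Hiro: 09:15–11:15, 12:30–13:30, 15:45–16:00, 17:15–17:30.
Jamal ∩ Hiro ∩ Chen: 09:15–11:15, 12:45–13:30.
Restricted to 09:45–18:30: 09:45–11:15, 12:45–13:30.
Windows ≥ 30 min: 09:45–11:15, 12:45–13:30.
That's 2 windows.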